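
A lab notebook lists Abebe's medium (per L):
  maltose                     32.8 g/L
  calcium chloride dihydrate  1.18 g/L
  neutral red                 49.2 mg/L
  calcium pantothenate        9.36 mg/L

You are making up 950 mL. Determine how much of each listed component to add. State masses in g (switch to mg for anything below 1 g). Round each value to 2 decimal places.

maltose 31.16 g; calcium chloride dihydrate 1.12 g; neutral red 46.74 mg; calcium pantothenate 8.89 mg

Working volume: 950 mL = 0.95 L.
maltose: 32.8 g/L × 0.95 L = 31.16 g
calcium chloride dihydrate: 1.18 g/L × 0.95 L = 1.12 g
neutral red: 49.2 mg/L × 0.95 L = 46.74 mg
calcium pantothenate: 9.36 mg/L × 0.95 L = 8.89 mg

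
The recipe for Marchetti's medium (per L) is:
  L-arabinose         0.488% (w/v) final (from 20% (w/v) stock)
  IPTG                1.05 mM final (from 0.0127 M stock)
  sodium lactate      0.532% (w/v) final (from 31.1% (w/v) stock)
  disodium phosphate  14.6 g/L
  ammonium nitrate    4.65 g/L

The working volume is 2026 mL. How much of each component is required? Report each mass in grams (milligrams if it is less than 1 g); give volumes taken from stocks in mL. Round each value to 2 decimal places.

L-arabinose 49.43 mL; IPTG 167.50 mL; sodium lactate 34.66 mL; disodium phosphate 29.58 g; ammonium nitrate 9.42 g

Working volume: 2026 mL = 2.026 L.
L-arabinose: V = C2·V2/C1 = 0.488% ÷ 20% × 2026 mL = 49.43 mL
IPTG: dilute stock: 1.05 mM × 2026 mL ÷ 12.7 mM = 167.50 mL
sodium lactate: dilute stock: 0.532% ÷ 31.1% × 2026 mL = 34.66 mL
disodium phosphate: 14.6 g/L × 2.026 L = 29.58 g
ammonium nitrate: 4.65 g/L × 2.026 L = 9.42 g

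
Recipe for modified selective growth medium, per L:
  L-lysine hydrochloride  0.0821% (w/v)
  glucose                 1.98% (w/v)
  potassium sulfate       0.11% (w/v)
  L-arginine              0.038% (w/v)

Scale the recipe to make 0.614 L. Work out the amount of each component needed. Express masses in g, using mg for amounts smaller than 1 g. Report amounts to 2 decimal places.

Scale factor relative to 1 L: 0.614.
L-lysine hydrochloride: 0.0821 g per 100 mL × 614 mL ÷ 100 = 0.504094 g = 504.09 mg
glucose: 1.98% w/v = 19.8 g/L → 19.8 × 0.614 L = 12.16 g
potassium sulfate: 0.11% w/v = 1.1 g/L → 1.1 × 0.614 L = 0.6754 g = 675.40 mg
L-arginine: 0.038 g per 100 mL × 614 mL ÷ 100 = 0.23332 g = 233.32 mg

L-lysine hydrochloride 504.09 mg; glucose 12.16 g; potassium sulfate 675.40 mg; L-arginine 233.32 mg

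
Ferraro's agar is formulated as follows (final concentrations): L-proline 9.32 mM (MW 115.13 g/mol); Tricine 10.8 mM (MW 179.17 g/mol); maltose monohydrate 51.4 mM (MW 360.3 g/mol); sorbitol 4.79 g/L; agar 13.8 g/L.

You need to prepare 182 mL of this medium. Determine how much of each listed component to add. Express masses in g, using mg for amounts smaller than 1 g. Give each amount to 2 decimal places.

L-proline 195.29 mg; Tricine 352.18 mg; maltose monohydrate 3.37 g; sorbitol 871.78 mg; agar 2.51 g

Target volume = 182 mL = 0.182 L.
L-proline: 9.32 mmol/L × 115.13 mg/mmol × 0.182 L = 195.29 mg
Tricine: 10.8 mmol/L × 179.17 mg/mmol × 0.182 L = 352.18 mg
maltose monohydrate: 51.4 mmol/L × 360.3 g/mol × 0.182 L ÷ 1000 = 3.37 g
sorbitol: 4.79 g/L × 0.182 L = 0.87178 g = 871.78 mg
agar: 13.8 g/L × 0.182 L = 2.51 g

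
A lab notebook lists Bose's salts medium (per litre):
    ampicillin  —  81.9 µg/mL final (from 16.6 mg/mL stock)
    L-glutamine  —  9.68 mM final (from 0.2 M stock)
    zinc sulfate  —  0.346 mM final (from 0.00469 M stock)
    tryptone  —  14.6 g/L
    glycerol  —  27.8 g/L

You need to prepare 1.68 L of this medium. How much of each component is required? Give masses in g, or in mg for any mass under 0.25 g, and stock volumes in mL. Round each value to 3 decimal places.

ampicillin 8.289 mL; L-glutamine 81.312 mL; zinc sulfate 123.940 mL; tryptone 24.528 g; glycerol 46.704 g

Working volume: 1.68 L.
ampicillin: C1V1 = C2V2 → 81.9 µg/mL × 1680 mL ÷ 16600 µg/mL = 8.289 mL
L-glutamine: V = C2·V2/C1 = 9.68 mM × 1680 mL ÷ 200 mM = 81.312 mL
zinc sulfate: V = C2·V2/C1 = 0.346 mM × 1680 mL ÷ 4.69 mM = 123.940 mL
tryptone: 14.6 g/L × 1.68 L = 24.528 g
glycerol: 27.8 g/L × 1.68 L = 46.704 g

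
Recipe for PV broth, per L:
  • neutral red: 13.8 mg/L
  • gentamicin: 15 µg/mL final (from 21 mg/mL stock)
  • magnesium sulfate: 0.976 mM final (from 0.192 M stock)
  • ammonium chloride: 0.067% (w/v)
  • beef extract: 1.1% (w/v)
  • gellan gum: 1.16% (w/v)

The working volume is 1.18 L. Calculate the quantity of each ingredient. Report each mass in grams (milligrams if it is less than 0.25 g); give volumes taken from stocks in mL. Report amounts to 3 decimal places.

Scale factor relative to 1 L: 1.18.
neutral red: 13.8 mg/L × 1.18 L = 16.284 mg
gentamicin: dilute stock: 15 µg/mL × 1180 mL ÷ 21000 µg/mL = 0.843 mL
magnesium sulfate: V = C2·V2/C1 = 0.976 mM × 1180 mL ÷ 192 mM = 5.998 mL
ammonium chloride: 0.067 g per 100 mL × 1180 mL ÷ 100 = 0.791 g
beef extract: 1.1 g per 100 mL × 1180 mL ÷ 100 = 12.980 g
gellan gum: 1.16 g per 100 mL × 1180 mL ÷ 100 = 13.688 g

neutral red 16.284 mg; gentamicin 0.843 mL; magnesium sulfate 5.998 mL; ammonium chloride 0.791 g; beef extract 12.980 g; gellan gum 13.688 g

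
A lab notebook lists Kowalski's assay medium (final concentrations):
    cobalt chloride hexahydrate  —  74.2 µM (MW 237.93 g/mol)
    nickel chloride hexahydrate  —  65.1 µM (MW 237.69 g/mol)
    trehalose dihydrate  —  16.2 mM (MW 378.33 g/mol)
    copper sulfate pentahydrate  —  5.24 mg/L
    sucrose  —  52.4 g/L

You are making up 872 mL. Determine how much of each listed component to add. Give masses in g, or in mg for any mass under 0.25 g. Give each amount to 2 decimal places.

cobalt chloride hexahydrate 15.39 mg; nickel chloride hexahydrate 13.49 mg; trehalose dihydrate 5.34 g; copper sulfate pentahydrate 4.57 mg; sucrose 45.69 g

Scale factor relative to 1 L: 0.872.
cobalt chloride hexahydrate: 74.2 µmol/L × 237.93 g/mol × 0.872 L ÷ 1000 = 15.39 mg
nickel chloride hexahydrate: 65.1 µmol/L × 237.69 g/mol × 0.872 L ÷ 1000 = 13.49 mg
trehalose dihydrate: 16.2 mmol/L × 378.33 g/mol × 0.872 L ÷ 1000 = 5.34 g
copper sulfate pentahydrate: 5.24 mg/L × 0.872 L = 4.57 mg
sucrose: 52.4 g/L × 0.872 L = 45.69 g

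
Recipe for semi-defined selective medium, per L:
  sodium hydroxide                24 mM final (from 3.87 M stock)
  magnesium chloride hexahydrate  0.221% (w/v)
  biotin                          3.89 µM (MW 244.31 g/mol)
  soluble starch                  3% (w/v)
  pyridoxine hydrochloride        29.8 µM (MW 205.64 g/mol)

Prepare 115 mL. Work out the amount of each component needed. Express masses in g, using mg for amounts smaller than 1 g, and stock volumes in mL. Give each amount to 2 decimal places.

Scale factor relative to 1 L: 0.115.
sodium hydroxide: dilute stock: 24 mM × 115 mL ÷ 3870 mM = 0.71 mL
magnesium chloride hexahydrate: 0.221 g per 100 mL × 115 mL ÷ 100 = 0.25415 g = 254.15 mg
biotin: 3.89 µmol/L × 244.31 g/mol × 0.115 L ÷ 1000 = 0.11 mg
soluble starch: 3% w/v = 30 g/L → 30 × 0.115 L = 3.45 g
pyridoxine hydrochloride: 29.8 µmol/L × 205.64 g/mol × 0.115 L ÷ 1000 = 0.70 mg

sodium hydroxide 0.71 mL; magnesium chloride hexahydrate 254.15 mg; biotin 0.11 mg; soluble starch 3.45 g; pyridoxine hydrochloride 0.70 mg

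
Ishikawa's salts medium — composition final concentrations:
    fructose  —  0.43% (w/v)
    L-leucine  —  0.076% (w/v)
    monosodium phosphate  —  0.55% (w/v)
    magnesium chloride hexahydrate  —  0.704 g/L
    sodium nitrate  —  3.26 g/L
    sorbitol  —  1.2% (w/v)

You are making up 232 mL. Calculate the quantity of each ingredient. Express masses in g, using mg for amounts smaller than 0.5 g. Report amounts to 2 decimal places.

fructose 1.00 g; L-leucine 176.32 mg; monosodium phosphate 1.28 g; magnesium chloride hexahydrate 163.33 mg; sodium nitrate 0.76 g; sorbitol 2.78 g

Scale factor relative to 1 L: 0.232.
fructose: 0.43 g per 100 mL × 232 mL ÷ 100 = 1.00 g
L-leucine: 0.076 g per 100 mL × 232 mL ÷ 100 = 0.17632 g = 176.32 mg
monosodium phosphate: 0.55 g per 100 mL × 232 mL ÷ 100 = 1.28 g
magnesium chloride hexahydrate: 0.704 g/L × 0.232 L = 0.163328 g = 163.33 mg
sodium nitrate: 3.26 g/L × 0.232 L = 0.76 g
sorbitol: 1.2% w/v = 12 g/L → 12 × 0.232 L = 2.78 g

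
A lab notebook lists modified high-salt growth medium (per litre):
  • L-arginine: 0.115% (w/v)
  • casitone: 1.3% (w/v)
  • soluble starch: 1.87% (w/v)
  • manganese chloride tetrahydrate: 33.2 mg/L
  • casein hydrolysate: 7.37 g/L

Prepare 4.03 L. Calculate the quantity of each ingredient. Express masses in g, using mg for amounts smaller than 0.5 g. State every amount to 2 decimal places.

Scale factor relative to 1 L: 4.03.
L-arginine: 0.115 g per 100 mL × 4030 mL ÷ 100 = 4.63 g
casitone: 1.3 g per 100 mL × 4030 mL ÷ 100 = 52.39 g
soluble starch: 1.87% w/v = 18.7 g/L → 18.7 × 4.03 L = 75.36 g
manganese chloride tetrahydrate: 33.2 mg/L × 4.03 L = 133.80 mg
casein hydrolysate: 7.37 g/L × 4.03 L = 29.70 g

L-arginine 4.63 g; casitone 52.39 g; soluble starch 75.36 g; manganese chloride tetrahydrate 133.80 mg; casein hydrolysate 29.70 g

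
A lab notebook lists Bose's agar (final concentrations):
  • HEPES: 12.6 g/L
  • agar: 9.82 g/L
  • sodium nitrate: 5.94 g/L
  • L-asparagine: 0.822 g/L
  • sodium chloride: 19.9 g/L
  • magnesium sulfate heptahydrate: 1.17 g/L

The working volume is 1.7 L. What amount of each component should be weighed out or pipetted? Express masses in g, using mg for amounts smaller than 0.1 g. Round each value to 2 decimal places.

HEPES 21.42 g; agar 16.69 g; sodium nitrate 10.10 g; L-asparagine 1.40 g; sodium chloride 33.83 g; magnesium sulfate heptahydrate 1.99 g

Working volume: 1.7 L.
HEPES: 12.6 g/L × 1.7 L = 21.42 g
agar: 9.82 g/L × 1.7 L = 16.69 g
sodium nitrate: 5.94 g/L × 1.7 L = 10.10 g
L-asparagine: 0.822 g/L × 1.7 L = 1.40 g
sodium chloride: 19.9 g/L × 1.7 L = 33.83 g
magnesium sulfate heptahydrate: 1.17 g/L × 1.7 L = 1.99 g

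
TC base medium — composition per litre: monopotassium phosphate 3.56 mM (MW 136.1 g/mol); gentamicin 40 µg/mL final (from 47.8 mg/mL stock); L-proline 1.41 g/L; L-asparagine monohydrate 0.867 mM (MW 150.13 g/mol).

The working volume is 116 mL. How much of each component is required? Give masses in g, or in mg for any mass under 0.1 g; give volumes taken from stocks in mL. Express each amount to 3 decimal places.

monopotassium phosphate 56.204 mg; gentamicin 0.097 mL; L-proline 0.164 g; L-asparagine monohydrate 15.099 mg

Working volume: 116 mL = 0.116 L.
monopotassium phosphate: 3.56 mmol/L × 136.1 mg/mmol × 0.116 L = 56.204 mg
gentamicin: dilute stock: 40 µg/mL × 116 mL ÷ 47800 µg/mL = 0.097 mL
L-proline: 1.41 g/L × 0.116 L = 0.164 g
L-asparagine monohydrate: 0.867 mmol/L × 150.13 mg/mmol × 0.116 L = 15.099 mg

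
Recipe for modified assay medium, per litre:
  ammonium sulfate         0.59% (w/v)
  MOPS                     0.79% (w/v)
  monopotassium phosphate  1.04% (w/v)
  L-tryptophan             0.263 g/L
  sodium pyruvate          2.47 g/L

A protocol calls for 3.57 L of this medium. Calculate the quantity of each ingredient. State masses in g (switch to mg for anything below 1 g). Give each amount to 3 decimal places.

ammonium sulfate 21.063 g; MOPS 28.203 g; monopotassium phosphate 37.128 g; L-tryptophan 938.910 mg; sodium pyruvate 8.818 g

Scale factor relative to 1 L: 3.57.
ammonium sulfate: 0.59% w/v = 5.9 g/L → 5.9 × 3.57 L = 21.063 g
MOPS: 0.79 g per 100 mL × 3570 mL ÷ 100 = 28.203 g
monopotassium phosphate: 1.04 g per 100 mL × 3570 mL ÷ 100 = 37.128 g
L-tryptophan: 0.263 g/L × 3.57 L = 0.93891 g = 938.910 mg
sodium pyruvate: 2.47 g/L × 3.57 L = 8.818 g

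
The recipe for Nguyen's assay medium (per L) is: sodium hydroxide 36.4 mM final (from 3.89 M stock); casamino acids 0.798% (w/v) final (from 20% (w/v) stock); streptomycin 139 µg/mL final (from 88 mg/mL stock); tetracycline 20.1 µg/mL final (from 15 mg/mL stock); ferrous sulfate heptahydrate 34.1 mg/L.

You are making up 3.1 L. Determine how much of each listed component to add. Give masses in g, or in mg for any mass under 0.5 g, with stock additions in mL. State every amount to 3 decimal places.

Working volume: 3.1 L.
sodium hydroxide: C1V1 = C2V2 → 36.4 mM × 3100 mL ÷ 3890 mM = 29.008 mL
casamino acids: C1V1 = C2V2 → 0.798% ÷ 20% × 3100 mL = 123.690 mL
streptomycin: dilute stock: 139 µg/mL × 3100 mL ÷ 88000 µg/mL = 4.897 mL
tetracycline: V = C2·V2/C1 = 20.1 µg/mL × 3100 mL ÷ 15000 µg/mL = 4.154 mL
ferrous sulfate heptahydrate: 34.1 mg/L × 3.1 L = 105.710 mg

sodium hydroxide 29.008 mL; casamino acids 123.690 mL; streptomycin 4.897 mL; tetracycline 4.154 mL; ferrous sulfate heptahydrate 105.710 mg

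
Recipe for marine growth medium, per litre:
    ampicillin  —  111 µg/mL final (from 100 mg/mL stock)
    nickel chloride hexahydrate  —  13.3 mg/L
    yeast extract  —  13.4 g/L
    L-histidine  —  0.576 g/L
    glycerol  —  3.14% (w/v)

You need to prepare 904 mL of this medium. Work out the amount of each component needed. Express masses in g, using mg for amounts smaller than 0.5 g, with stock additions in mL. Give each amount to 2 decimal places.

Working volume: 904 mL = 0.904 L.
ampicillin: C1V1 = C2V2 → 111 µg/mL × 904 mL ÷ 100000 µg/mL = 1.00 mL
nickel chloride hexahydrate: 13.3 mg/L × 0.904 L = 12.02 mg
yeast extract: 13.4 g/L × 0.904 L = 12.11 g
L-histidine: 0.576 g/L × 0.904 L = 0.52 g
glycerol: 3.14% w/v = 31.4 g/L → 31.4 × 0.904 L = 28.39 g

ampicillin 1.00 mL; nickel chloride hexahydrate 12.02 mg; yeast extract 12.11 g; L-histidine 0.52 g; glycerol 28.39 g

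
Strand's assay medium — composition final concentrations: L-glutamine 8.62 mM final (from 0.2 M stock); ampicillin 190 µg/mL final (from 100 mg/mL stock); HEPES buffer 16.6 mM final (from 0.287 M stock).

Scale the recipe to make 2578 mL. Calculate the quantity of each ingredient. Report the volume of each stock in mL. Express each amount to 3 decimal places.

L-glutamine 111.112 mL; ampicillin 4.898 mL; HEPES buffer 149.111 mL

Scale factor relative to 1 L: 2.578.
L-glutamine: V = C2·V2/C1 = 8.62 mM × 2578 mL ÷ 200 mM = 111.112 mL
ampicillin: V = C2·V2/C1 = 190 µg/mL × 2578 mL ÷ 100000 µg/mL = 4.898 mL
HEPES buffer: C1V1 = C2V2 → 16.6 mM × 2578 mL ÷ 287 mM = 149.111 mL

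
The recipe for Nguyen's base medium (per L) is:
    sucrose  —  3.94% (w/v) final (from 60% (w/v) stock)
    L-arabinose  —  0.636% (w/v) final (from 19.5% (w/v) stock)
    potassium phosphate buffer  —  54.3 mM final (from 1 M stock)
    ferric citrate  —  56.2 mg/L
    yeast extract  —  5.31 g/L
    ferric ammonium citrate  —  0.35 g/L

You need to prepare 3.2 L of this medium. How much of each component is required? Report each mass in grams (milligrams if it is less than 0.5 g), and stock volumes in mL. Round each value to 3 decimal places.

sucrose 210.133 mL; L-arabinose 104.369 mL; potassium phosphate buffer 173.760 mL; ferric citrate 179.840 mg; yeast extract 16.992 g; ferric ammonium citrate 1.120 g

Working volume: 3.2 L.
sucrose: V = C2·V2/C1 = 3.94% ÷ 60% × 3200 mL = 210.133 mL
L-arabinose: dilute stock: 0.636% ÷ 19.5% × 3200 mL = 104.369 mL
potassium phosphate buffer: C1V1 = C2V2 → 54.3 mM × 3200 mL ÷ 1000 mM = 173.760 mL
ferric citrate: 56.2 mg/L × 3.2 L = 179.840 mg
yeast extract: 5.31 g/L × 3.2 L = 16.992 g
ferric ammonium citrate: 0.35 g/L × 3.2 L = 1.120 g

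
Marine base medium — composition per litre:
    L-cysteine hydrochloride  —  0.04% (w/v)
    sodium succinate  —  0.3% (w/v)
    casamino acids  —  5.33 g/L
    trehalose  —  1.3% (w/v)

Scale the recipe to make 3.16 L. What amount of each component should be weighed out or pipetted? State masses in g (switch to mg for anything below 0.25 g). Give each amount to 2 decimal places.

L-cysteine hydrochloride 1.26 g; sodium succinate 9.48 g; casamino acids 16.84 g; trehalose 41.08 g

Working volume: 3.16 L.
L-cysteine hydrochloride: 0.04% w/v = 0.4 g/L → 0.4 × 3.16 L = 1.26 g
sodium succinate: 0.3% w/v = 3 g/L → 3 × 3.16 L = 9.48 g
casamino acids: 5.33 g/L × 3.16 L = 16.84 g
trehalose: 1.3% w/v = 13 g/L → 13 × 3.16 L = 41.08 g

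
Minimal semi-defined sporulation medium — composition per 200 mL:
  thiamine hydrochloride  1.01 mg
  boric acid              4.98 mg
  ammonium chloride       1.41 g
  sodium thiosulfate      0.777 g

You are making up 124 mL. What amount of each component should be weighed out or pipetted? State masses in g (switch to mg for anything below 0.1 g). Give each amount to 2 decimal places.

thiamine hydrochloride 0.63 mg; boric acid 3.09 mg; ammonium chloride 0.87 g; sodium thiosulfate 0.48 g

Ratio of target to recipe volume: 124 / 200 = 0.62.
thiamine hydrochloride: 1.01 mg × (124 mL / 200 mL) = 0.63 mg
boric acid: 4.98 mg × (124 mL / 200 mL) = 3.09 mg
ammonium chloride: 1.41 g × (124 mL / 200 mL) = 0.87 g
sodium thiosulfate: 0.777 g × (124 mL / 200 mL) = 0.48 g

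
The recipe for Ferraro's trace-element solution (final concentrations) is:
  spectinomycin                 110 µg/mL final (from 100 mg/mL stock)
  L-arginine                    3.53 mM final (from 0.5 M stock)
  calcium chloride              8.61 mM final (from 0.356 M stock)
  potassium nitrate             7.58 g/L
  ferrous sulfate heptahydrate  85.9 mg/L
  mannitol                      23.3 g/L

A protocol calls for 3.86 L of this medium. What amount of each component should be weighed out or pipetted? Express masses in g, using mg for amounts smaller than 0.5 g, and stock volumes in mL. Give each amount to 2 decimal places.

Working volume: 3.86 L.
spectinomycin: dilute stock: 110 µg/mL × 3860 mL ÷ 100000 µg/mL = 4.25 mL
L-arginine: C1V1 = C2V2 → 3.53 mM × 3860 mL ÷ 500 mM = 27.25 mL
calcium chloride: dilute stock: 8.61 mM × 3860 mL ÷ 356 mM = 93.36 mL
potassium nitrate: 7.58 g/L × 3.86 L = 29.26 g
ferrous sulfate heptahydrate: 85.9 mg/L × 3.86 L = 331.57 mg
mannitol: 23.3 g/L × 3.86 L = 89.94 g

spectinomycin 4.25 mL; L-arginine 27.25 mL; calcium chloride 93.36 mL; potassium nitrate 29.26 g; ferrous sulfate heptahydrate 331.57 mg; mannitol 89.94 g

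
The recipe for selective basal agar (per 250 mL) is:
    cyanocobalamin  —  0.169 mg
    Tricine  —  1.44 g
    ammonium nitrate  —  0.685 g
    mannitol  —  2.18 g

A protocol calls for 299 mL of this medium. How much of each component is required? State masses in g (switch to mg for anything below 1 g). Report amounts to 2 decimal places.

Scale factor = 299 mL / 250 mL = 1.196.
cyanocobalamin: 0.169 mg × (299 mL / 250 mL) = 0.20 mg
Tricine: 1.44 g × (299 mL / 250 mL) = 1.72 g
ammonium nitrate: 0.685 g × (299 mL / 250 mL) = 0.81926 g = 819.26 mg
mannitol: 2.18 g × (299 mL / 250 mL) = 2.61 g

cyanocobalamin 0.20 mg; Tricine 1.72 g; ammonium nitrate 819.26 mg; mannitol 2.61 g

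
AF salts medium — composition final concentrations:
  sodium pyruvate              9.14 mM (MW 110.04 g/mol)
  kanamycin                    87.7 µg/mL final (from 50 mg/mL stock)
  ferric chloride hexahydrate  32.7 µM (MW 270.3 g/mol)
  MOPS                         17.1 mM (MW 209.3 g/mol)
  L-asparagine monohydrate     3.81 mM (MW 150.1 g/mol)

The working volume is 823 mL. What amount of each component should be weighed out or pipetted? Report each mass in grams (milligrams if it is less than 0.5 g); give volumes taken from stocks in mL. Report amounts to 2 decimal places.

sodium pyruvate 0.83 g; kanamycin 1.44 mL; ferric chloride hexahydrate 7.27 mg; MOPS 2.95 g; L-asparagine monohydrate 470.66 mg

Target volume = 823 mL = 0.823 L.
sodium pyruvate: 9.14 mmol/L × 110.04 g/mol × 0.823 L ÷ 1000 = 0.83 g
kanamycin: dilute stock: 87.7 µg/mL × 823 mL ÷ 50000 µg/mL = 1.44 mL
ferric chloride hexahydrate: 32.7 µmol/L × 270.3 g/mol × 0.823 L ÷ 1000 = 7.27 mg
MOPS: 17.1 mmol/L × 209.3 g/mol × 0.823 L ÷ 1000 = 2.95 g
L-asparagine monohydrate: 3.81 mmol/L × 150.1 mg/mmol × 0.823 L = 470.66 mg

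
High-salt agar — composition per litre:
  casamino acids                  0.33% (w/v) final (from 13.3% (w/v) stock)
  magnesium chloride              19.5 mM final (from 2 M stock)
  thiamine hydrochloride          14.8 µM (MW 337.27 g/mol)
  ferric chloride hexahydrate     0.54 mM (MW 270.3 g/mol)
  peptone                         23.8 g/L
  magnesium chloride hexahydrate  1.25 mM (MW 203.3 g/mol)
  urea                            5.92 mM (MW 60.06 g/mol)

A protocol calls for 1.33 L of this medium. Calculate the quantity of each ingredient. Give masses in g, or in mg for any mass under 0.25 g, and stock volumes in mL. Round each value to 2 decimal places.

casamino acids 33.00 mL; magnesium chloride 12.97 mL; thiamine hydrochloride 6.64 mg; ferric chloride hexahydrate 194.13 mg; peptone 31.65 g; magnesium chloride hexahydrate 0.34 g; urea 0.47 g

Working volume: 1.33 L.
casamino acids: dilute stock: 0.33% ÷ 13.3% × 1330 mL = 33.00 mL
magnesium chloride: C1V1 = C2V2 → 19.5 mM × 1330 mL ÷ 2000 mM = 12.97 mL
thiamine hydrochloride: 14.8 µmol/L × 337.27 g/mol × 1.33 L ÷ 1000 = 6.64 mg
ferric chloride hexahydrate: 0.54 mmol/L × 270.3 mg/mmol × 1.33 L = 194.13 mg
peptone: 23.8 g/L × 1.33 L = 31.65 g
magnesium chloride hexahydrate: 1.25 mmol/L × 203.3 g/mol × 1.33 L ÷ 1000 = 0.34 g
urea: 5.92 mmol/L × 60.06 g/mol × 1.33 L ÷ 1000 = 0.47 g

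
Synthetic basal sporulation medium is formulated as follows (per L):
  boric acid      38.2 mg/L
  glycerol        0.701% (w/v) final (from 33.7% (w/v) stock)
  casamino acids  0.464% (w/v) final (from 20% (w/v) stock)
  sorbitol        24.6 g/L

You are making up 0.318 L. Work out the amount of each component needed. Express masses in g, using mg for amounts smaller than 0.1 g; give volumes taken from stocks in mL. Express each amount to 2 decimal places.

boric acid 12.15 mg; glycerol 6.61 mL; casamino acids 7.38 mL; sorbitol 7.82 g

Scale factor relative to 1 L: 0.318.
boric acid: 38.2 mg/L × 0.318 L = 12.15 mg
glycerol: C1V1 = C2V2 → 0.701% ÷ 33.7% × 318 mL = 6.61 mL
casamino acids: dilute stock: 0.464% ÷ 20% × 318 mL = 7.38 mL
sorbitol: 24.6 g/L × 0.318 L = 7.82 g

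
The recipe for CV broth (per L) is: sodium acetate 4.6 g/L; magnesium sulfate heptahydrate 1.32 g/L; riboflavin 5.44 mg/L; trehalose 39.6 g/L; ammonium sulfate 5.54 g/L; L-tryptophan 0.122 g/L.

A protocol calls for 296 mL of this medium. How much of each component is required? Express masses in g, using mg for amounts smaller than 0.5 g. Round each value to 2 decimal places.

sodium acetate 1.36 g; magnesium sulfate heptahydrate 390.72 mg; riboflavin 1.61 mg; trehalose 11.72 g; ammonium sulfate 1.64 g; L-tryptophan 36.11 mg

Target volume = 296 mL = 0.296 L.
sodium acetate: 4.6 g/L × 0.296 L = 1.36 g
magnesium sulfate heptahydrate: 1.32 g/L × 0.296 L = 0.39072 g = 390.72 mg
riboflavin: 5.44 mg/L × 0.296 L = 1.61 mg
trehalose: 39.6 g/L × 0.296 L = 11.72 g
ammonium sulfate: 5.54 g/L × 0.296 L = 1.64 g
L-tryptophan: 0.122 g/L × 0.296 L = 0.036112 g = 36.11 mg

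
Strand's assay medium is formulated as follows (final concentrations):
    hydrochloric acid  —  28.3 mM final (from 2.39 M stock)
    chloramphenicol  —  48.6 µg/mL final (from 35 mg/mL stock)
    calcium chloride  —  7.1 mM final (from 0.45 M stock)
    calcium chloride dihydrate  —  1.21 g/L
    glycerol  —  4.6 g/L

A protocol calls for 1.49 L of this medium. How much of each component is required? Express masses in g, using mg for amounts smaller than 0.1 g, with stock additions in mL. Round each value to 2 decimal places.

hydrochloric acid 17.64 mL; chloramphenicol 2.07 mL; calcium chloride 23.51 mL; calcium chloride dihydrate 1.80 g; glycerol 6.85 g

Scale factor relative to 1 L: 1.49.
hydrochloric acid: C1V1 = C2V2 → 28.3 mM × 1490 mL ÷ 2390 mM = 17.64 mL
chloramphenicol: C1V1 = C2V2 → 48.6 µg/mL × 1490 mL ÷ 35000 µg/mL = 2.07 mL
calcium chloride: C1V1 = C2V2 → 7.1 mM × 1490 mL ÷ 450 mM = 23.51 mL
calcium chloride dihydrate: 1.21 g/L × 1.49 L = 1.80 g
glycerol: 4.6 g/L × 1.49 L = 6.85 g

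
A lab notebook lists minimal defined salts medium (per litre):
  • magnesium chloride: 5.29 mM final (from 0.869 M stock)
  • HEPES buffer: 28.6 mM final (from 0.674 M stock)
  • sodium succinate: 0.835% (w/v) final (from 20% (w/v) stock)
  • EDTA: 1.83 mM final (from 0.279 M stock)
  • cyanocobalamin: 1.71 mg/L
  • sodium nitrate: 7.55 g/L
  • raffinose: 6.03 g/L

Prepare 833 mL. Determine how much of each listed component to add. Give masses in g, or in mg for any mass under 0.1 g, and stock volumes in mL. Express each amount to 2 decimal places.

magnesium chloride 5.07 mL; HEPES buffer 35.35 mL; sodium succinate 34.78 mL; EDTA 5.46 mL; cyanocobalamin 1.42 mg; sodium nitrate 6.29 g; raffinose 5.02 g

Scale factor relative to 1 L: 0.833.
magnesium chloride: V = C2·V2/C1 = 5.29 mM × 833 mL ÷ 869 mM = 5.07 mL
HEPES buffer: dilute stock: 28.6 mM × 833 mL ÷ 674 mM = 35.35 mL
sodium succinate: dilute stock: 0.835% ÷ 20% × 833 mL = 34.78 mL
EDTA: V = C2·V2/C1 = 1.83 mM × 833 mL ÷ 279 mM = 5.46 mL
cyanocobalamin: 1.71 mg/L × 0.833 L = 1.42 mg
sodium nitrate: 7.55 g/L × 0.833 L = 6.29 g
raffinose: 6.03 g/L × 0.833 L = 5.02 g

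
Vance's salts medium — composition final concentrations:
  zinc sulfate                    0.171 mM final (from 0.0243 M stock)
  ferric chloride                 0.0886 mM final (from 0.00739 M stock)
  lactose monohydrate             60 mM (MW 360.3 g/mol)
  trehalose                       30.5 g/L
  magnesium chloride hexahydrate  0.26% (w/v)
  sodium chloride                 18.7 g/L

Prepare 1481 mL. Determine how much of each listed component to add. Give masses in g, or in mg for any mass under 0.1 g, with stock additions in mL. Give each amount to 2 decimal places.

Target volume = 1481 mL = 1.481 L.
zinc sulfate: C1V1 = C2V2 → 0.171 mM × 1481 mL ÷ 24.3 mM = 10.42 mL
ferric chloride: dilute stock: 0.0886 mM × 1481 mL ÷ 7.39 mM = 17.76 mL
lactose monohydrate: 60 mmol/L × 360.3 g/mol × 1.481 L ÷ 1000 = 32.02 g
trehalose: 30.5 g/L × 1.481 L = 45.17 g
magnesium chloride hexahydrate: 0.26 g per 100 mL × 1481 mL ÷ 100 = 3.85 g
sodium chloride: 18.7 g/L × 1.481 L = 27.69 g

zinc sulfate 10.42 mL; ferric chloride 17.76 mL; lactose monohydrate 32.02 g; trehalose 45.17 g; magnesium chloride hexahydrate 3.85 g; sodium chloride 27.69 g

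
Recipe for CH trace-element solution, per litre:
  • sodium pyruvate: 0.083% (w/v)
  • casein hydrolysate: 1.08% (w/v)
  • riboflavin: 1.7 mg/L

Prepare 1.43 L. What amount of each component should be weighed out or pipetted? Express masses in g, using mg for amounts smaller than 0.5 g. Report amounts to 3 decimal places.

Scale factor relative to 1 L: 1.43.
sodium pyruvate: 0.083% w/v = 0.83 g/L → 0.83 × 1.43 L = 1.187 g
casein hydrolysate: 1.08% w/v = 10.8 g/L → 10.8 × 1.43 L = 15.444 g
riboflavin: 1.7 mg/L × 1.43 L = 2.431 mg

sodium pyruvate 1.187 g; casein hydrolysate 15.444 g; riboflavin 2.431 mg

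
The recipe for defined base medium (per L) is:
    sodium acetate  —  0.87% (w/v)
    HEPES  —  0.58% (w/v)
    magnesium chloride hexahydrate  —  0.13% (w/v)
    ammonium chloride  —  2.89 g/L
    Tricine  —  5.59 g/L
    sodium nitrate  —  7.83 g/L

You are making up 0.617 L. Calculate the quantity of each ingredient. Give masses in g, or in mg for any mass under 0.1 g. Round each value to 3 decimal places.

Working volume: 0.617 L.
sodium acetate: 0.87% w/v = 8.7 g/L → 8.7 × 0.617 L = 5.368 g
HEPES: 0.58 g per 100 mL × 617 mL ÷ 100 = 3.579 g
magnesium chloride hexahydrate: 0.13% w/v = 1.3 g/L → 1.3 × 0.617 L = 0.802 g
ammonium chloride: 2.89 g/L × 0.617 L = 1.783 g
Tricine: 5.59 g/L × 0.617 L = 3.449 g
sodium nitrate: 7.83 g/L × 0.617 L = 4.831 g

sodium acetate 5.368 g; HEPES 3.579 g; magnesium chloride hexahydrate 0.802 g; ammonium chloride 1.783 g; Tricine 3.449 g; sodium nitrate 4.831 g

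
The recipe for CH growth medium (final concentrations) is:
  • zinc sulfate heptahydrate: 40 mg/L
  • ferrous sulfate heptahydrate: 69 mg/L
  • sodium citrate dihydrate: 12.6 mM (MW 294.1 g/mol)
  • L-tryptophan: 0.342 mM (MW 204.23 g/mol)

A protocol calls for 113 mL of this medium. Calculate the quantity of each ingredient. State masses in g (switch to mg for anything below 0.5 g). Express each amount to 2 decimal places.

Scale factor relative to 1 L: 0.113.
zinc sulfate heptahydrate: 40 mg/L × 0.113 L = 4.52 mg
ferrous sulfate heptahydrate: 69 mg/L × 0.113 L = 7.80 mg
sodium citrate dihydrate: 12.6 mmol/L × 294.1 mg/mmol × 0.113 L = 418.74 mg
L-tryptophan: 0.342 mmol/L × 204.23 mg/mmol × 0.113 L = 7.89 mg

zinc sulfate heptahydrate 4.52 mg; ferrous sulfate heptahydrate 7.80 mg; sodium citrate dihydrate 418.74 mg; L-tryptophan 7.89 mg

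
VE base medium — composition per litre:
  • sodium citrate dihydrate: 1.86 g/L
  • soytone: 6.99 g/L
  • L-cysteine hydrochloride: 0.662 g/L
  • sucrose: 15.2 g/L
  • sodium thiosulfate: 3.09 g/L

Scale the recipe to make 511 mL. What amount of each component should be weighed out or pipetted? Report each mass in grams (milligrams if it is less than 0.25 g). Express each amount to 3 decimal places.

sodium citrate dihydrate 0.950 g; soytone 3.572 g; L-cysteine hydrochloride 0.338 g; sucrose 7.767 g; sodium thiosulfate 1.579 g

Working volume: 511 mL = 0.511 L.
sodium citrate dihydrate: 1.86 g/L × 0.511 L = 0.950 g
soytone: 6.99 g/L × 0.511 L = 3.572 g
L-cysteine hydrochloride: 0.662 g/L × 0.511 L = 0.338 g
sucrose: 15.2 g/L × 0.511 L = 7.767 g
sodium thiosulfate: 3.09 g/L × 0.511 L = 1.579 g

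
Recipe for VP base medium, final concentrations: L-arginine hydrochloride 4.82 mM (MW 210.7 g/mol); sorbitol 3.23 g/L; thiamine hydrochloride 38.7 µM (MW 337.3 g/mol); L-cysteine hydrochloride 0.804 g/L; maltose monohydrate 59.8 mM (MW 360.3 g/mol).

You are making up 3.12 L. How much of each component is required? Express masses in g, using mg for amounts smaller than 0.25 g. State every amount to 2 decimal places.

Scale factor relative to 1 L: 3.12.
L-arginine hydrochloride: 4.82 mmol/L × 210.7 g/mol × 3.12 L ÷ 1000 = 3.17 g
sorbitol: 3.23 g/L × 3.12 L = 10.08 g
thiamine hydrochloride: 38.7 µmol/L × 337.3 g/mol × 3.12 L ÷ 1000 = 40.73 mg
L-cysteine hydrochloride: 0.804 g/L × 3.12 L = 2.51 g
maltose monohydrate: 59.8 mmol/L × 360.3 g/mol × 3.12 L ÷ 1000 = 67.22 g

L-arginine hydrochloride 3.17 g; sorbitol 10.08 g; thiamine hydrochloride 40.73 mg; L-cysteine hydrochloride 2.51 g; maltose monohydrate 67.22 g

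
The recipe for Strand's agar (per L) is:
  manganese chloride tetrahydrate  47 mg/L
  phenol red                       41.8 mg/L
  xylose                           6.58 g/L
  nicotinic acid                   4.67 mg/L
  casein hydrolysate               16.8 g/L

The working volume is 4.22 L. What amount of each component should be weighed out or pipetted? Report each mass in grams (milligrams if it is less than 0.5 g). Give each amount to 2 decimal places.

manganese chloride tetrahydrate 198.34 mg; phenol red 176.40 mg; xylose 27.77 g; nicotinic acid 19.71 mg; casein hydrolysate 70.90 g

Working volume: 4.22 L.
manganese chloride tetrahydrate: 47 mg/L × 4.22 L = 198.34 mg
phenol red: 41.8 mg/L × 4.22 L = 176.40 mg
xylose: 6.58 g/L × 4.22 L = 27.77 g
nicotinic acid: 4.67 mg/L × 4.22 L = 19.71 mg
casein hydrolysate: 16.8 g/L × 4.22 L = 70.90 g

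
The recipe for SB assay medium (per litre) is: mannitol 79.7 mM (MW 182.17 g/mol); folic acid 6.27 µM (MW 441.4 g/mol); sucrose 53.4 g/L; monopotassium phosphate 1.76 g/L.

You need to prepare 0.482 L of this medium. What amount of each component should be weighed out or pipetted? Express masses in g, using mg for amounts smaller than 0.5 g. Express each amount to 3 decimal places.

Working volume: 0.482 L.
mannitol: 79.7 mmol/L × 182.17 g/mol × 0.482 L ÷ 1000 = 6.998 g
folic acid: 6.27 µmol/L × 441.4 g/mol × 0.482 L ÷ 1000 = 1.334 mg
sucrose: 53.4 g/L × 0.482 L = 25.739 g
monopotassium phosphate: 1.76 g/L × 0.482 L = 0.848 g

mannitol 6.998 g; folic acid 1.334 mg; sucrose 25.739 g; monopotassium phosphate 0.848 g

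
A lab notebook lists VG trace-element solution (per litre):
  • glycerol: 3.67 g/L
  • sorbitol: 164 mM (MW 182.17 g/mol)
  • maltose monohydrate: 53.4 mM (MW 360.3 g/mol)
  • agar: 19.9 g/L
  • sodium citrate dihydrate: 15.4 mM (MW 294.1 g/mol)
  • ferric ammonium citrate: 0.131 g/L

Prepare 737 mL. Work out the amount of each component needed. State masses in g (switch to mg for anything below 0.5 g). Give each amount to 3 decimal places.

Scale factor relative to 1 L: 0.737.
glycerol: 3.67 g/L × 0.737 L = 2.705 g
sorbitol: 164 mmol/L × 182.17 g/mol × 0.737 L ÷ 1000 = 22.019 g
maltose monohydrate: 53.4 mmol/L × 360.3 g/mol × 0.737 L ÷ 1000 = 14.180 g
agar: 19.9 g/L × 0.737 L = 14.666 g
sodium citrate dihydrate: 15.4 mmol/L × 294.1 g/mol × 0.737 L ÷ 1000 = 3.338 g
ferric ammonium citrate: 0.131 g/L × 0.737 L = 0.096547 g = 96.547 mg

glycerol 2.705 g; sorbitol 22.019 g; maltose monohydrate 14.180 g; agar 14.666 g; sodium citrate dihydrate 3.338 g; ferric ammonium citrate 96.547 mg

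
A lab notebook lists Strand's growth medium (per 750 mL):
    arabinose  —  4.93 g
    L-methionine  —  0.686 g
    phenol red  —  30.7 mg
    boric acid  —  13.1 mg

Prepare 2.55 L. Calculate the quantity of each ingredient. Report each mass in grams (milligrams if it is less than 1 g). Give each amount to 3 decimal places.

arabinose 16.762 g; L-methionine 2.332 g; phenol red 104.380 mg; boric acid 44.540 mg

Scale factor = 2550 mL / 750 mL = 3.4.
arabinose: 4.93 g × (2550 mL / 750 mL) = 16.762 g
L-methionine: 0.686 g × (2550 mL / 750 mL) = 2.332 g
phenol red: 30.7 mg × (2550 mL / 750 mL) = 104.380 mg
boric acid: 13.1 mg × (2550 mL / 750 mL) = 44.540 mg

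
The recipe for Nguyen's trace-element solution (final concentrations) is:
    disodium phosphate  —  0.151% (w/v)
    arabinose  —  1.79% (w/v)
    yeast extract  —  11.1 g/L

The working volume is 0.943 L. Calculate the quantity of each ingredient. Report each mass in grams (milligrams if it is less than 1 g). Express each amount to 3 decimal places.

Scale factor relative to 1 L: 0.943.
disodium phosphate: 0.151% w/v = 1.51 g/L → 1.51 × 0.943 L = 1.424 g
arabinose: 1.79% w/v = 17.9 g/L → 17.9 × 0.943 L = 16.880 g
yeast extract: 11.1 g/L × 0.943 L = 10.467 g

disodium phosphate 1.424 g; arabinose 16.880 g; yeast extract 10.467 g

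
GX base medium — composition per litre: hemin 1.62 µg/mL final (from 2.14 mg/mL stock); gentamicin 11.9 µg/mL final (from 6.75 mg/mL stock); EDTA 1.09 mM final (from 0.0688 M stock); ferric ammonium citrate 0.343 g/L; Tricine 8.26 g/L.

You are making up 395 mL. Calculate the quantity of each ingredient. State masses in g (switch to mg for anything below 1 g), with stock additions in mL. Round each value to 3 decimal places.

hemin 0.299 mL; gentamicin 0.696 mL; EDTA 6.258 mL; ferric ammonium citrate 135.485 mg; Tricine 3.263 g

Target volume = 395 mL = 0.395 L.
hemin: V = C2·V2/C1 = 1.62 µg/mL × 395 mL ÷ 2140 µg/mL = 0.299 mL
gentamicin: V = C2·V2/C1 = 11.9 µg/mL × 395 mL ÷ 6750 µg/mL = 0.696 mL
EDTA: dilute stock: 1.09 mM × 395 mL ÷ 68.8 mM = 6.258 mL
ferric ammonium citrate: 0.343 g/L × 0.395 L = 0.135485 g = 135.485 mg
Tricine: 8.26 g/L × 0.395 L = 3.263 g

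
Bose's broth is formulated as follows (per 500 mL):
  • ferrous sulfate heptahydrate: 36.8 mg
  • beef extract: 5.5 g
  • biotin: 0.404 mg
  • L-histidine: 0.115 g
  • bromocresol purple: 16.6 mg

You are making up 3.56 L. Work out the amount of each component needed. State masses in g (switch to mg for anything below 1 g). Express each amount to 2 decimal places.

Ratio of target to recipe volume: 3560 / 500 = 7.12.
ferrous sulfate heptahydrate: 36.8 mg × (3560 mL / 500 mL) = 262.02 mg
beef extract: 5.5 g × (3560 mL / 500 mL) = 39.16 g
biotin: 0.404 mg × (3560 mL / 500 mL) = 2.88 mg
L-histidine: 0.115 g × (3560 mL / 500 mL) = 0.8188 g = 818.80 mg
bromocresol purple: 16.6 mg × (3560 mL / 500 mL) = 118.19 mg

ferrous sulfate heptahydrate 262.02 mg; beef extract 39.16 g; biotin 2.88 mg; L-histidine 818.80 mg; bromocresol purple 118.19 mg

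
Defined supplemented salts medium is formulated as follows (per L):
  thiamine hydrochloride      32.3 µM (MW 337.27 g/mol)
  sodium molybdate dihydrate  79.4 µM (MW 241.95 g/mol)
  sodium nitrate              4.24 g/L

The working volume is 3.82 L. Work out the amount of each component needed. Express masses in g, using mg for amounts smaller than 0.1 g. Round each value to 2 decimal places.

Scale factor relative to 1 L: 3.82.
thiamine hydrochloride: 32.3 µmol/L × 337.27 g/mol × 3.82 L ÷ 1000 = 41.61 mg
sodium molybdate dihydrate: 79.4 µmol/L × 241.95 g/mol × 3.82 L ÷ 1000 = 73.39 mg
sodium nitrate: 4.24 g/L × 3.82 L = 16.20 g

thiamine hydrochloride 41.61 mg; sodium molybdate dihydrate 73.39 mg; sodium nitrate 16.20 g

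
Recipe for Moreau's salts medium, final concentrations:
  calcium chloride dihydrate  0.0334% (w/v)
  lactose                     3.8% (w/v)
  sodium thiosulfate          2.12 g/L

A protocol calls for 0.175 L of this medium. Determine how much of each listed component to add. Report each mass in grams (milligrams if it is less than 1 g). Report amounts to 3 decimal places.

calcium chloride dihydrate 58.450 mg; lactose 6.650 g; sodium thiosulfate 371.000 mg

Scale factor relative to 1 L: 0.175.
calcium chloride dihydrate: 0.0334% w/v = 0.334 g/L → 0.334 × 0.175 L = 0.05845 g = 58.450 mg
lactose: 3.8% w/v = 38 g/L → 38 × 0.175 L = 6.650 g
sodium thiosulfate: 2.12 g/L × 0.175 L = 0.371 g = 371.000 mg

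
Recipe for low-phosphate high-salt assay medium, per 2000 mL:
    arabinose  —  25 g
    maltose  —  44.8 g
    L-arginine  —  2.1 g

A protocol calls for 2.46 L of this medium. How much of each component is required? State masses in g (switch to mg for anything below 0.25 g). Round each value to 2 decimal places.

Scale factor = 2460 mL / 2000 mL = 1.23.
arabinose: 25 g × (2460 mL / 2000 mL) = 30.75 g
maltose: 44.8 g × (2460 mL / 2000 mL) = 55.10 g
L-arginine: 2.1 g × (2460 mL / 2000 mL) = 2.58 g

arabinose 30.75 g; maltose 55.10 g; L-arginine 2.58 g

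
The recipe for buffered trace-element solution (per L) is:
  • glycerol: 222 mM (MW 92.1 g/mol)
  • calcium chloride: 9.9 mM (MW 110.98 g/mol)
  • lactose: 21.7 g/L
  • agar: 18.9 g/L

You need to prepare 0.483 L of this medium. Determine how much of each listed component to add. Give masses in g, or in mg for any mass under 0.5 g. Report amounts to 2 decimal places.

Working volume: 0.483 L.
glycerol: 222 mmol/L × 92.1 g/mol × 0.483 L ÷ 1000 = 9.88 g
calcium chloride: 9.9 mmol/L × 110.98 g/mol × 0.483 L ÷ 1000 = 0.53 g
lactose: 21.7 g/L × 0.483 L = 10.48 g
agar: 18.9 g/L × 0.483 L = 9.13 g

glycerol 9.88 g; calcium chloride 0.53 g; lactose 10.48 g; agar 9.13 g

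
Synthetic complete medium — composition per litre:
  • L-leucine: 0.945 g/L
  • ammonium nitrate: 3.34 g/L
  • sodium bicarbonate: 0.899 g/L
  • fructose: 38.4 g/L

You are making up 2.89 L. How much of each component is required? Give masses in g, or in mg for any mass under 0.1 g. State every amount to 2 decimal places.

L-leucine 2.73 g; ammonium nitrate 9.65 g; sodium bicarbonate 2.60 g; fructose 110.98 g

Working volume: 2.89 L.
L-leucine: 0.945 g/L × 2.89 L = 2.73 g
ammonium nitrate: 3.34 g/L × 2.89 L = 9.65 g
sodium bicarbonate: 0.899 g/L × 2.89 L = 2.60 g
fructose: 38.4 g/L × 2.89 L = 110.98 g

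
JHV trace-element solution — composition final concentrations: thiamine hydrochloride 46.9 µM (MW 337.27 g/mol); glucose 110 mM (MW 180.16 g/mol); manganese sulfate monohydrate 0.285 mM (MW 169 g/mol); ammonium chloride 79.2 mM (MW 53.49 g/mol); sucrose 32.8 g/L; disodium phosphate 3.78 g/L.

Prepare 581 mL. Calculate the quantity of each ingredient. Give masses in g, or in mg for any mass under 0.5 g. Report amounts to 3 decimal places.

thiamine hydrochloride 9.190 mg; glucose 11.514 g; manganese sulfate monohydrate 27.984 mg; ammonium chloride 2.461 g; sucrose 19.057 g; disodium phosphate 2.196 g

Working volume: 581 mL = 0.581 L.
thiamine hydrochloride: 46.9 µmol/L × 337.27 g/mol × 0.581 L ÷ 1000 = 9.190 mg
glucose: 110 mmol/L × 180.16 g/mol × 0.581 L ÷ 1000 = 11.514 g
manganese sulfate monohydrate: 0.285 mmol/L × 169 mg/mmol × 0.581 L = 27.984 mg
ammonium chloride: 79.2 mmol/L × 53.49 g/mol × 0.581 L ÷ 1000 = 2.461 g
sucrose: 32.8 g/L × 0.581 L = 19.057 g
disodium phosphate: 3.78 g/L × 0.581 L = 2.196 g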